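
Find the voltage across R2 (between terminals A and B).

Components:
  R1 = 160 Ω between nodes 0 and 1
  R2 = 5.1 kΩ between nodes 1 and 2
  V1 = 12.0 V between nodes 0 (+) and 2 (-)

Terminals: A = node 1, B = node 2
R1 and R2 are in series across V1 (node 0 → node 1 → node 2), and the output A–B is taken across R2, so this is a voltage divider.
Series current: I = V1/(R1 + R2) = 12/(160 + 5100) = 12/5260 = 0.002281 A
V_R2 = I × R2 = V1 × R2/(R1 + R2) = 12 × 5100/5260 = 11.63 V

Final answer: 11.63 V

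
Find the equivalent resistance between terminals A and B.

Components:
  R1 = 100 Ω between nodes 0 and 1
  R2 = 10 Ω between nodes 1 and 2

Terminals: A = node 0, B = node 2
Reduce the network between node 0 (A) and node 2 (B) by series/parallel combination:
  Rs1 = R1 + R2 (series, joined only at node 1) = 100 + 10 = 110 Ω
R_eq = 110 Ω

Final answer: 110 Ω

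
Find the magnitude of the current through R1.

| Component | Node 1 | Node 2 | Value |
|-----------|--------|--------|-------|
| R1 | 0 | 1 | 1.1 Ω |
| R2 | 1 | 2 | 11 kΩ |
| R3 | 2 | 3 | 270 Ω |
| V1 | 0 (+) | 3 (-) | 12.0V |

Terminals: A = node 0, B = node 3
Nodal analysis, taking node 3 as the 0 V reference.
Source V1 fixes V_0 = 12 V.
KCL at each unknown node (sum of currents leaving = 0; resistances in Ω):
  Node 1: (V_1 - 12)/1.1 + (V_1 - V_2)/11000 = 0
  Node 2: (V_2 - V_1)/11000 + (V_2 - 0)/270 = 0
Collecting terms (coefficients in siemens):
  0.9092·V_1 - 0.00009091·V_2 = 10.91
  0.003795·V_2 - 0.00009091·V_1 = 0
Determinant D = (0.9092)(0.003795) - (-0.00009091)(-0.00009091) = 0.00345
V_1 = [(10.91)(0.003795) - (-0.00009091)(0)]/D = 12 V
V_2 = [(0.9092)(0) - (10.91)(-0.00009091)]/D = 0.2875 V
I_R1 = (V_0 - V_1)/R1 = (12 - 12)/1.1 = 0.001065 A
|I_R1| = 0.001065 A

Final answer: |I_R1| = 0.001065 A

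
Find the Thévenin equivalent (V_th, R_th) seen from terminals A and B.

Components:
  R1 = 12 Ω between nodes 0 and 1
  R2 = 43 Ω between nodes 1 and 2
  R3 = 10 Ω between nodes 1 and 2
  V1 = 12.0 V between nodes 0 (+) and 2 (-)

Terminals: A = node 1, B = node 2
Step 1 — V_th is the open-circuit voltage V_A - V_B (nothing connected across the terminals).
Nodal analysis, taking node 2 as the 0 V reference.
Source V1 fixes V_0 = 12 V.
KCL at each unknown node (sum of currents leaving = 0; resistances in Ω):
  Node 1: (V_1 - 12)/12 + (V_1 - 0)/43 + (V_1 - 0)/10 = 0
Collecting terms: 0.2066 × V_1 = 1  =>  V_1 = 4.841 V
V_th = V_1 - V_2 = 4.841 - 0 = 4.841 V
Step 2 — R_th: zero the source — replace V1 by a short circuit (node 2 merges into node 0) — and find the resistance seen between A (node 1) and B (node 0).
Reduce the network between node 1 (A) and node 0 (B) by series/parallel combination:
  Rp1 = R1 ‖ R2 ‖ R3 (parallel, all between nodes 0 and 1) = 1/(1/12 + 1/43 + 1/10) = 4.841 Ω
R_th = 4.841 Ω

Final answer: V_th = 4.841 V, R_th = 4.841 Ω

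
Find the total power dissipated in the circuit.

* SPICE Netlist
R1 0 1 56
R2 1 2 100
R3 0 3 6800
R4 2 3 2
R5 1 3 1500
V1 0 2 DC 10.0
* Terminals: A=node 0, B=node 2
Nodal analysis, taking node 2 as the 0 V reference.
Source V1 fixes V_0 = 10 V.
KCL at each unknown node (sum of currents leaving = 0; resistances in Ω):
  Node 1: (V_1 - 10)/56 + (V_1 - 0)/100 + (V_1 - V_3)/1500 = 0
  Node 3: (V_3 - 10)/6800 + (V_3 - 0)/2 + (V_3 - V_1)/1500 = 0
Collecting terms (coefficients in siemens):
  0.02852·V_1 - 0.0006667·V_3 = 0.1786
  0.5008·V_3 - 0.0006667·V_1 = 0.001471
Determinant D = (0.02852)(0.5008) - (-0.0006667)(-0.0006667) = 0.01428
V_1 = [(0.1786)(0.5008) - (-0.0006667)(0.001471)]/D = 6.261 V
V_3 = [(0.02852)(0.001471) - (0.1786)(-0.0006667)]/D = 0.01127 V
Power in each resistor, P = (ΔV)²/R:
  P_R1 = (10 - 6.261)²/56 = 0.2497 W
  P_R2 = (6.261 - 0)²/100 = 0.392 W
  P_R3 = (10 - 0.01127)²/6800 = 0.01467 W
  P_R4 = (0 - 0.01127)²/2 = 0.00006351 W
  P_R5 = (6.261 - 0.01127)²/1500 = 0.02604 W
P_total = P_R1 + P_R2 + P_R3 + P_R4 + P_R5 = 0.6824 W

Final answer: 0.6824 W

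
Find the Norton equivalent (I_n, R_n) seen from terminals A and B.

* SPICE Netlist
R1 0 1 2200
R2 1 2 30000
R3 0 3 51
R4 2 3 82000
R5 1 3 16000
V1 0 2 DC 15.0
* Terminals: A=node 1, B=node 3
Find the Thévenin equivalent first; then I_n = V_th/R_th and R_n = R_th.
Step 1 — V_th is the open-circuit voltage V_A - V_B (nothing connected across the terminals).
Nodal analysis, taking node 2 as the 0 V reference.
Source V1 fixes V_0 = 15 V.
KCL at each unknown node (sum of currents leaving = 0; resistances in Ω):
  Node 1: (V_1 - 15)/2200 + (V_1 - 0)/30000 + (V_1 - V_3)/16000 = 0
  Node 3: (V_3 - 15)/51 + (V_3 - 0)/82000 + (V_3 - V_1)/16000 = 0
Collecting terms (coefficients in siemens):
  0.0005504·V_1 - 0.0000625·V_3 = 0.006818
  0.01968·V_3 - 0.0000625·V_1 = 0.2941
Determinant D = (0.0005504)(0.01968) - (-0.0000625)(-0.0000625) = 0.00001083
V_1 = [(0.006818)(0.01968) - (-0.0000625)(0.2941)]/D = 14.09 V
V_3 = [(0.0005504)(0.2941) - (0.006818)(-0.0000625)]/D = 14.99 V
V_th = V_1 - V_3 = 14.09 - 14.99 = -0.8977 V
Step 2 — R_th: zero the source — replace V1 by a short circuit (node 2 merges into node 0) — and find the resistance seen between A (node 1) and B (node 3).
Reduce the network between node 1 (A) and node 3 (B) by series/parallel combination:
  Rp1 = R1 ‖ R2 (parallel, both between nodes 0 and 1) = 1/(1/2200 + 1/30000) = 2050 Ω
  Rp2 = R3 ‖ R4 (parallel, both between nodes 0 and 3) = 1/(1/51 + 1/82000) = 50.97 Ω
  Rs1 = Rp1 + Rp2 (series, joined only at node 0) = 2050 + 50.97 = 2101 Ω
  Rp3 = R5 ‖ Rs1 (parallel, both between nodes 1 and 3) = 1/(1/16000 + 1/2101) = 1857 Ω
R_th = 1.857 kΩ
I_n = V_th/R_th = -0.8977/1857 = -0.0004834 A, and R_n = R_th = 1.857 kΩ

Final answer: I_n = -0.0004834 A, R_n = 1.857 kΩ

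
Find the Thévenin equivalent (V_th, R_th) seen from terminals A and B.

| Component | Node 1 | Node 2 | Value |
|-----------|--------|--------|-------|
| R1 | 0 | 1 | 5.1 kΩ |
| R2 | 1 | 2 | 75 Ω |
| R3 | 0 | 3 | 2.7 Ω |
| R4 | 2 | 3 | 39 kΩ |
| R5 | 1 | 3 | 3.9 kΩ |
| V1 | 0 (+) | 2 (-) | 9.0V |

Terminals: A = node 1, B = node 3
Step 1 — V_th is the open-circuit voltage V_A - V_B (nothing connected across the terminals).
Nodal analysis, taking node 2 as the 0 V reference.
Source V1 fixes V_0 = 9 V.
KCL at each unknown node (sum of currents leaving = 0; resistances in Ω):
  Node 1: (V_1 - 9)/5100 + (V_1 - 0)/75 + (V_1 - V_3)/3900 = 0
  Node 3: (V_3 - 9)/2.7 + (V_3 - 0)/39000 + (V_3 - V_1)/3900 = 0
Collecting terms (coefficients in siemens):
  0.01379·V_1 - 0.0002564·V_3 = 0.001765
  0.3707·V_3 - 0.0002564·V_1 = 3.333
Determinant D = (0.01379)(0.3707) - (-0.0002564)(-0.0002564) = 0.00511
V_1 = [(0.001765)(0.3707) - (-0.0002564)(3.333)]/D = 0.2953 V
V_3 = [(0.01379)(3.333) - (0.001765)(-0.0002564)]/D = 8.993 V
V_th = V_1 - V_3 = 0.2953 - 8.993 = -8.698 V
Step 2 — R_th: zero the source — replace V1 by a short circuit (node 2 merges into node 0) — and find the resistance seen between A (node 1) and B (node 3).
Reduce the network between node 1 (A) and node 3 (B) by series/parallel combination:
  Rp1 = R1 ‖ R2 (parallel, both between nodes 0 and 1) = 1/(1/5100 + 1/75) = 73.91 Ω
  Rp2 = R3 ‖ R4 (parallel, both between nodes 0 and 3) = 1/(1/2.7 + 1/39000) = 2.7 Ω
  Rs1 = Rp1 + Rp2 (series, joined only at node 0) = 73.91 + 2.7 = 76.61 Ω
  Rp3 = R5 ‖ Rs1 (parallel, both between nodes 1 and 3) = 1/(1/3900 + 1/76.61) = 75.14 Ω
R_th = 75.14 Ω

Final answer: V_th = -8.698 V, R_th = 75.14 Ω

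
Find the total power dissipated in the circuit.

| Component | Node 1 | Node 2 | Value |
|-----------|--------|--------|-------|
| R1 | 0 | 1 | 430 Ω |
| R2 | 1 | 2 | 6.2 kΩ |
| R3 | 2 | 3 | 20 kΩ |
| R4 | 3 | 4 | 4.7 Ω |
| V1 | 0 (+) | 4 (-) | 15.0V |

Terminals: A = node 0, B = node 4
Nodal analysis, taking node 4 as the 0 V reference.
Source V1 fixes V_0 = 15 V.
KCL at each unknown node (sum of currents leaving = 0; resistances in Ω):
  Node 1: (V_1 - 15)/430 + (V_1 - V_2)/6200 = 0
  Node 2: (V_2 - V_1)/6200 + (V_2 - V_3)/20000 = 0
  Node 3: (V_3 - V_2)/20000 + (V_3 - 0)/4.7 = 0
Collecting terms (coefficients in siemens):
  0.002487·V_1 - 0.0001613·V_2 = 0.03488
  0.0002113·V_2 - 0.0001613·V_1 - 0.00005·V_3 = 0
  0.2128·V_3 - 0.00005·V_2 = 0
Solving these 3 simultaneous equations (Gaussian elimination) gives:
  V_1 = 14.76 V, V_2 = 11.27 V, V_3 = 0.002647 V
Power in each resistor, P = (ΔV)²/R:
  P_R1 = (15 - 14.76)²/430 = 0.0001364 W
  P_R2 = (14.76 - 11.27)²/6200 = 0.001966 W
  P_R3 = (11.27 - 0.002647)²/20000 = 0.006343 W
  P_R4 = (0.002647 - 0)²/4.7 = 0.000001491 W
P_total = P_R1 + P_R2 + P_R3 + P_R4 = 0.008448 W

Final answer: 0.008448 W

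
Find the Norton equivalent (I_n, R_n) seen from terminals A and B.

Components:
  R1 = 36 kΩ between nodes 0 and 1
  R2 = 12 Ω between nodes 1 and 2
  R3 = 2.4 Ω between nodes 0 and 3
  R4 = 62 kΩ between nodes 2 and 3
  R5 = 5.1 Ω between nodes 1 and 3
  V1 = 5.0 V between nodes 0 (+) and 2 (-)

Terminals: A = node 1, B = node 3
Find the Thévenin equivalent first; then I_n = V_th/R_th and R_n = R_th.
Step 1 — V_th is the open-circuit voltage V_A - V_B (nothing connected across the terminals).
Nodal analysis, taking node 2 as the 0 V reference.
Source V1 fixes V_0 = 5 V.
KCL at each unknown node (sum of currents leaving = 0; resistances in Ω):
  Node 1: (V_1 - 5)/36000 + (V_1 - 0)/12 + (V_1 - V_3)/5.1 = 0
  Node 3: (V_3 - 5)/2.4 + (V_3 - 0)/62000 + (V_3 - V_1)/5.1 = 0
Collecting terms (coefficients in siemens):
  0.2794·V_1 - 0.1961·V_3 = 0.0001389
  0.6128·V_3 - 0.1961·V_1 = 2.083
Determinant D = (0.2794)(0.6128) - (-0.1961)(-0.1961) = 0.1328
V_1 = [(0.0001389)(0.6128) - (-0.1961)(2.083)]/D = 3.077 V
V_3 = [(0.2794)(2.083) - (0.0001389)(-0.1961)]/D = 4.385 V
V_th = V_1 - V_3 = 3.077 - 4.385 = -1.307 V
Step 2 — R_th: zero the source — replace V1 by a short circuit (node 2 merges into node 0) — and find the resistance seen between A (node 1) and B (node 3).
Reduce the network between node 1 (A) and node 3 (B) by series/parallel combination:
  Rp1 = R1 ‖ R2 (parallel, both between nodes 0 and 1) = 1/(1/36000 + 1/12) = 12 Ω
  Rp2 = R3 ‖ R4 (parallel, both between nodes 0 and 3) = 1/(1/2.4 + 1/62000) = 2.4 Ω
  Rs1 = Rp1 + Rp2 (series, joined only at node 0) = 12 + 2.4 = 14.4 Ω
  Rp3 = R5 ‖ Rs1 (parallel, both between nodes 1 and 3) = 1/(1/5.1 + 1/14.4) = 3.766 Ω
R_th = 3.766 Ω
I_n = V_th/R_th = -1.307/3.766 = -0.3472 A, and R_n = R_th = 3.766 Ω

Final answer: I_n = -0.3472 A, R_n = 3.766 Ω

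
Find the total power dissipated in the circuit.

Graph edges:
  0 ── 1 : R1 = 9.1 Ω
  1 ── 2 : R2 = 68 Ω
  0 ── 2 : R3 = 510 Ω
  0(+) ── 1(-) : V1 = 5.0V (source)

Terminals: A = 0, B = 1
Nodal analysis, taking node 1 as the 0 V reference.
Source V1 fixes V_0 = 5 V.
KCL at each unknown node (sum of currents leaving = 0; resistances in Ω):
  Node 2: (V_2 - 0)/68 + (V_2 - 5)/510 = 0
Collecting terms: 0.01667 × V_2 = 0.009804  =>  V_2 = 0.5882 V
Power in each resistor, P = (ΔV)²/R:
  P_R1 = (5 - 0)²/9.1 = 2.747 W
  P_R2 = (0 - 0.5882)²/68 = 0.005089 W
  P_R3 = (5 - 0.5882)²/510 = 0.03816 W
P_total = P_R1 + P_R2 + P_R3 = 2.791 W

Final answer: 2.791 W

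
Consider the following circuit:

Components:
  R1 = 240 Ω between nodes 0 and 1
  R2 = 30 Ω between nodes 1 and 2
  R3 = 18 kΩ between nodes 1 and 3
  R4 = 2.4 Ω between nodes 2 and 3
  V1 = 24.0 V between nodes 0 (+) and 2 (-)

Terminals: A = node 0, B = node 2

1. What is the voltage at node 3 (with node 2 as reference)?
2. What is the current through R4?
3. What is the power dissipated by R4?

Nodal analysis, taking node 2 as the 0 V reference.
Source V1 fixes V_0 = 24 V.
KCL at each unknown node (sum of currents leaving = 0; resistances in Ω):
  Node 1: (V_1 - 24)/240 + (V_1 - 0)/30 + (V_1 - V_3)/18000 = 0
  Node 3: (V_3 - V_1)/18000 + (V_3 - 0)/2.4 = 0
Collecting terms (coefficients in siemens):
  0.03756·V_1 - 0.00005556·V_3 = 0.1
  0.4167·V_3 - 0.00005556·V_1 = 0
Determinant D = (0.03756)(0.4167) - (-0.00005556)(-0.00005556) = 0.01565
V_1 = [(0.1)(0.4167) - (-0.00005556)(0)]/D = 2.663 V
V_3 = [(0.03756)(0) - (0.1)(-0.00005556)]/D = 0.000355 V
Part 1:
  Read off the nodal solution: V_3 = 0.000355 V
Part 2:
  I_R4 = (V_2 - V_3)/R4 = (0 - 0.000355)/2.4 = -0.0001479 A
  Magnitude: I_R4 = 0.0001479 A
Part 3:
  I_R4 = (V_2 - V_3)/R4 = (0 - 0.000355)/2.4 = -0.0001479 A
  P_R4 = I_R4² × R4 = (-0.0001479)² × 2.4 = 0.00000005251 W

Final answers:
1. V_3 = 0.000355 V
2. I_R4 = 0.0001479 A
3. P_R4 = 5.251e-08 W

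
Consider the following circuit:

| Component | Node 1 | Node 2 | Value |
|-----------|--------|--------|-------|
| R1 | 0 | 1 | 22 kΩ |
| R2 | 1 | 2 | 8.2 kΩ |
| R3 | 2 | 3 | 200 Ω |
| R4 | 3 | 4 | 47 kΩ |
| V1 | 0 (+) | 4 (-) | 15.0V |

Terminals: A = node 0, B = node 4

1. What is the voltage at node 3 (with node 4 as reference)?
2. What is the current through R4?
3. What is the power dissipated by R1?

Nodal analysis, taking node 4 as the 0 V reference.
Source V1 fixes V_0 = 15 V.
KCL at each unknown node (sum of currents leaving = 0; resistances in Ω):
  Node 1: (V_1 - 15)/22000 + (V_1 - V_2)/8200 = 0
  Node 2: (V_2 - V_1)/8200 + (V_2 - V_3)/200 = 0
  Node 3: (V_3 - V_2)/200 + (V_3 - 0)/47000 = 0
Collecting terms (coefficients in siemens):
  0.0001674·V_1 - 0.000122·V_2 = 0.0006818
  0.005122·V_2 - 0.000122·V_1 - 0.005·V_3 = 0
  0.005021·V_3 - 0.005·V_2 = 0
Solving these 3 simultaneous equations (Gaussian elimination) gives:
  V_1 = 10.74 V, V_2 = 9.147 V, V_3 = 9.109 V
Part 1:
  Read off the nodal solution: V_3 = 9.109 V
Part 2:
  I_R4 = (V_3 - V_4)/R4 = (9.109 - 0)/47000 = 0.0001938 A
  Magnitude: I_R4 = 0.0001938 A
Part 3:
  I_R1 = (V_0 - V_1)/R1 = (15 - 10.74)/22000 = 0.0001938 A
  P_R1 = I_R1² × R1 = (0.0001938)² × 22000 = 0.0008263 W

Final answers:
1. V_3 = 9.109 V
2. I_R4 = 0.0001938 A
3. P_R1 = 0.0008263 W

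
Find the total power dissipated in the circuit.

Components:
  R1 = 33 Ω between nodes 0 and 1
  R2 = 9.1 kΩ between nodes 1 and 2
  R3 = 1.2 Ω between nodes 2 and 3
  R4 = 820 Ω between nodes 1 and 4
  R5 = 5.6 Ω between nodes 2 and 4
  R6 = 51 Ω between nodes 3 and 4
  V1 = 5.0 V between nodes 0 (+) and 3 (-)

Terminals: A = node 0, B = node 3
Nodal analysis, taking node 3 as the 0 V reference.
Source V1 fixes V_0 = 5 V.
KCL at each unknown node (sum of currents leaving = 0; resistances in Ω):
  Node 1: (V_1 - 5)/33 + (V_1 - V_2)/9100 + (V_1 - V_4)/820 = 0
  Node 2: (V_2 - V_1)/9100 + (V_2 - 0)/1.2 + (V_2 - V_4)/5.6 = 0
  Node 4: (V_4 - V_1)/820 + (V_4 - V_2)/5.6 + (V_4 - 0)/51 = 0
Collecting terms (coefficients in siemens):
  0.03163·V_1 - 0.0001099·V_2 - 0.00122·V_4 = 0.1515
  1.012·V_2 - 0.0001099·V_1 - 0.1786·V_4 = 0
  0.1994·V_4 - 0.00122·V_1 - 0.1786·V_2 = 0
Solving these 3 simultaneous equations (Gaussian elimination) gives:
  V_1 = 4.791 V, V_2 = 0.006759 V, V_4 = 0.03536 V
Power in each resistor, P = (ΔV)²/R:
  P_R1 = (5 - 4.791)²/33 = 0.00132 W
  P_R2 = (4.791 - 0.006759)²/9100 = 0.002516 W
  P_R3 = (0.006759 - 0)²/1.2 = 0.00003807 W
  P_R4 = (4.791 - 0.03536)²/820 = 0.02758 W
  P_R5 = (0.006759 - 0.03536)²/5.6 = 0.000146 W
  P_R6 = (0 - 0.03536)²/51 = 0.00002451 W
P_total = P_R1 + P_R2 + P_R3 + P_R4 + P_R5 + P_R6 = 0.03163 W

Final answer: 0.03163 W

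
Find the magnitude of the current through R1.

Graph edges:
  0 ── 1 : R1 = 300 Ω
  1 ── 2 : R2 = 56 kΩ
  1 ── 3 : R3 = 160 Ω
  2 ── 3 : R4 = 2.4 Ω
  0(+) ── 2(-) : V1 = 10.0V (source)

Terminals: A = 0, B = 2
Nodal analysis, taking node 2 as the 0 V reference.
Source V1 fixes V_0 = 10 V.
KCL at each unknown node (sum of currents leaving = 0; resistances in Ω):
  Node 1: (V_1 - 10)/300 + (V_1 - 0)/56000 + (V_1 - V_3)/160 = 0
  Node 3: (V_3 - V_1)/160 + (V_3 - 0)/2.4 = 0
Collecting terms (coefficients in siemens):
  0.009601·V_1 - 0.00625·V_3 = 0.03333
  0.4229·V_3 - 0.00625·V_1 = 0
Determinant D = (0.009601)(0.4229) - (-0.00625)(-0.00625) = 0.004021
V_1 = [(0.03333)(0.4229) - (-0.00625)(0)]/D = 3.506 V
V_3 = [(0.009601)(0) - (0.03333)(-0.00625)]/D = 0.05181 V
I_R1 = (V_0 - V_1)/R1 = (10 - 3.506)/300 = 0.02165 A
|I_R1| = 0.02165 A

Final answer: |I_R1| = 0.02165 A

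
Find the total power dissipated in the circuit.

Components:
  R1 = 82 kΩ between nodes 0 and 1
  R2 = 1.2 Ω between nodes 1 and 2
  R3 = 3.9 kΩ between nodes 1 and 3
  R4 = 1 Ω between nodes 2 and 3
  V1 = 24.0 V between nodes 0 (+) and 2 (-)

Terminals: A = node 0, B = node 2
Nodal analysis, taking node 2 as the 0 V reference.
Source V1 fixes V_0 = 24 V.
KCL at each unknown node (sum of currents leaving = 0; resistances in Ω):
  Node 1: (V_1 - 24)/82000 + (V_1 - 0)/1.2 + (V_1 - V_3)/3900 = 0
  Node 3: (V_3 - V_1)/3900 + (V_3 - 0)/1 = 0
Collecting terms (coefficients in siemens):
  0.8336·V_1 - 0.0002564·V_3 = 0.0002927
  1·V_3 - 0.0002564·V_1 = 0
Determinant D = (0.8336)(1) - (-0.0002564)(-0.0002564) = 0.8338
V_1 = [(0.0002927)(1) - (-0.0002564)(0)]/D = 0.0003511 V
V_3 = [(0.8336)(0) - (0.0002927)(-0.0002564)]/D = 0.00000009 V
Power in each resistor, P = (ΔV)²/R:
  P_R1 = (24 - 0.0003511)²/82000 = 0.007024 W
  P_R2 = (0.0003511 - 0)²/1.2 = 0.0000001027 W
  P_R3 = (0.0003511 - 0.00000009)²/3900 = 0.00000000003159 W
  P_R4 = (0 - 0.00000009)²/1 = 0.000000000000008101 W
P_total = P_R1 + P_R2 + P_R3 + P_R4 = 0.007024 W

Final answer: 0.007024 W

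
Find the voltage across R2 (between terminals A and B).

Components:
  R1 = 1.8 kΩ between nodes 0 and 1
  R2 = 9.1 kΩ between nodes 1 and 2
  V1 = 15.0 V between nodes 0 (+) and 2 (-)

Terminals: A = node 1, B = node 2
R1 and R2 are in series across V1 (node 0 → node 1 → node 2), and the output A–B is taken across R2, so this is a voltage divider.
Series current: I = V1/(R1 + R2) = 15/(1800 + 9100) = 15/10900 = 0.001376 A
V_R2 = I × R2 = V1 × R2/(R1 + R2) = 15 × 9100/10900 = 12.52 V

Final answer: 12.52 V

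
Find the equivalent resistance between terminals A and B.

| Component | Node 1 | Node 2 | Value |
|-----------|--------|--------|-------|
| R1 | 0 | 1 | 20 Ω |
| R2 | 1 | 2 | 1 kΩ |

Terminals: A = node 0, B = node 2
Reduce the network between node 0 (A) and node 2 (B) by series/parallel combination:
  Rs1 = R1 + R2 (series, joined only at node 1) = 20 + 1000 = 1020 Ω
R_eq = 1.02 kΩ

Final answer: 1.02 kΩ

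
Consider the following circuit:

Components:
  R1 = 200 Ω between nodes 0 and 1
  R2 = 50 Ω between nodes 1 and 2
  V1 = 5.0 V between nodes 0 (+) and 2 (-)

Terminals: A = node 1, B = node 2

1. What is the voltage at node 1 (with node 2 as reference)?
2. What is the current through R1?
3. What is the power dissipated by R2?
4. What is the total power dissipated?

Nodal analysis, taking node 2 as the 0 V reference.
Source V1 fixes V_0 = 5 V.
KCL at each unknown node (sum of currents leaving = 0; resistances in Ω):
  Node 1: (V_1 - 5)/200 + (V_1 - 0)/50 = 0
Collecting terms: 0.025 × V_1 = 0.025  =>  V_1 = 1 V
Part 1:
  Read off the nodal solution: V_1 = 1 V
Part 2:
  I_R1 = (V_0 - V_1)/R1 = (5 - 1)/200 = 0.02 A
  Magnitude: I_R1 = 0.02 A
Part 3:
  I_R2 = (V_1 - V_2)/R2 = (1 - 0)/50 = 0.02 A
  P_R2 = I_R2² × R2 = (0.02)² × 50 = 0.02 W
Part 4:
  Power in each resistor, P = (ΔV)²/R:
    P_R1 = (5 - 1)²/200 = 0.08 W
    P_R2 = (1 - 0)²/50 = 0.02 W
  P_total = P_R1 + P_R2 = 0.1 W

Final answers:
1. V_1 = 1 V
2. I_R1 = 0.02 A
3. P_R2 = 0.02 W
4. P_total = 0.1 W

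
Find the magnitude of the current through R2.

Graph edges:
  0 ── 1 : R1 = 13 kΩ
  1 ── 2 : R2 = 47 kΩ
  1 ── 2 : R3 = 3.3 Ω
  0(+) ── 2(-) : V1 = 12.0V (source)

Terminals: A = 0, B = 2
Nodal analysis, taking node 2 as the 0 V reference.
Source V1 fixes V_0 = 12 V.
KCL at each unknown node (sum of currents leaving = 0; resistances in Ω):
  Node 1: (V_1 - 12)/13000 + (V_1 - 0)/47000 + (V_1 - 0)/3.3 = 0
Collecting terms: 0.3031 × V_1 = 0.0009231  =>  V_1 = 0.003045 V
I_R2 = (V_1 - V_2)/R2 = (0.003045 - 0)/47000 = 0.00000006479 A
|I_R2| = 0.00000006479 A

Final answer: |I_R2| = 6.479e-08 A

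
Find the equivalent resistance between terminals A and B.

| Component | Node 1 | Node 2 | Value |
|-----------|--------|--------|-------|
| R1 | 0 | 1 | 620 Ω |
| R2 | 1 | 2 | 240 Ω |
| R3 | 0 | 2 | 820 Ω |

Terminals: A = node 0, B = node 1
Reduce the network between node 0 (A) and node 1 (B) by series/parallel combination:
  Rs1 = R3 + R2 (series, joined only at node 2) = 820 + 240 = 1060 Ω
  Rp1 = R1 ‖ Rs1 (parallel, both between nodes 0 and 1) = 1/(1/620 + 1/1060) = 391.2 Ω
R_eq = 391.2 Ω

Final answer: 391.2 Ω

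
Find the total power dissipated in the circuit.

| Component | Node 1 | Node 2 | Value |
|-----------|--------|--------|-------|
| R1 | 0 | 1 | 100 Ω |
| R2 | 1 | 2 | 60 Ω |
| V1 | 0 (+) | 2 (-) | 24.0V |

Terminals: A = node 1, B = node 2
Nodal analysis, taking node 2 as the 0 V reference.
Source V1 fixes V_0 = 24 V.
KCL at each unknown node (sum of currents leaving = 0; resistances in Ω):
  Node 1: (V_1 - 24)/100 + (V_1 - 0)/60 = 0
Collecting terms: 0.02667 × V_1 = 0.24  =>  V_1 = 9 V
Power in each resistor, P = (ΔV)²/R:
  P_R1 = (24 - 9)²/100 = 2.25 W
  P_R2 = (9 - 0)²/60 = 1.35 W
P_total = P_R1 + P_R2 = 3.6 W

Final answer: 3.6 W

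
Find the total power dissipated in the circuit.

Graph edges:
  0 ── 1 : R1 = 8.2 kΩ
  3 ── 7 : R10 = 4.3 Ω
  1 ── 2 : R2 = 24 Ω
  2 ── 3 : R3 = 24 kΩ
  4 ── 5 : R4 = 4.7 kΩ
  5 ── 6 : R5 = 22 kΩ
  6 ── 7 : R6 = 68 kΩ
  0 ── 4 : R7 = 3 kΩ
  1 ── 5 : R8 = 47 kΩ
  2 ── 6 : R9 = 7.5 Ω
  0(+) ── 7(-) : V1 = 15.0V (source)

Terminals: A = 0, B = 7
Nodal analysis, taking node 7 as the 0 V reference.
Source V1 fixes V_0 = 15 V.
KCL at each unknown node (sum of currents leaving = 0; resistances in Ω):
  Node 1: (V_1 - 15)/8200 + (V_1 - V_2)/24 + (V_1 - V_5)/47000 = 0
  Node 2: (V_2 - V_1)/24 + (V_2 - V_3)/24000 + (V_2 - V_6)/7.5 = 0
  Node 3: (V_3 - V_2)/24000 + (V_3 - 0)/4.3 = 0
  Node 4: (V_4 - V_5)/4700 + (V_4 - 15)/3000 = 0
  Node 5: (V_5 - V_4)/4700 + (V_5 - V_6)/22000 + (V_5 - V_1)/47000 = 0
  Node 6: (V_6 - V_5)/22000 + (V_6 - 0)/68000 + (V_6 - V_2)/7.5 = 0
Collecting terms (coefficients in siemens):
  0.04181·V_1 - 0.04167·V_2 - 0.00002128·V_5 = 0.001829
  0.175·V_2 - 0.04167·V_1 - 0.00004167·V_3 - 0.1333·V_6 = 0
  0.2326·V_3 - 0.00004167·V_2 = 0
  0.0005461·V_4 - 0.0002128·V_5 = 0.005
  0.0002795·V_5 - 0.00002128·V_1 - 0.0002128·V_4 - 0.00004545·V_6 = 0
  0.1334·V_6 - 0.1333·V_2 - 0.00004545·V_5 = 0
Solving these 6 simultaneous equations (Gaussian elimination) gives:
  V_1 = 11.2 V, V_2 = 11.19 V, V_3 = 0.002005 V, V_4 = 14.5 V
  V_5 = 13.71 V, V_6 = 11.19 V
Power in each resistor, P = (ΔV)²/R:
  P_R1 = (15 - 11.2)²/8200 = 0.001758 W
  P_R2 = (11.2 - 11.19)²/24 = 0.000006398 W
  P_R3 = (11.19 - 0.002005)²/24000 = 0.005216 W
  P_R4 = (14.5 - 13.71)²/4700 = 0.0001323 W
  P_R5 = (13.71 - 11.19)²/22000 = 0.0002882 W
  P_R6 = (11.19 - 0)²/68000 = 0.001842 W
  P_R7 = (15 - 14.5)²/3000 = 0.00008442 W
  P_R8 = (11.2 - 13.71)²/47000 = 0.0001335 W
  P_R9 = (11.19 - 11.19)²/7.5 = 0.00000001884 W
  P_R10 = (0.002005 - 0)²/4.3 = 0.0000009346 W
P_total = P_R1 + P_R2 + P_R3 + P_R4 + P_R5 + P_R6 + P_R7 + P_R8 + P_R9 + P_R10 = 0.009462 W

Final answer: 0.009462 W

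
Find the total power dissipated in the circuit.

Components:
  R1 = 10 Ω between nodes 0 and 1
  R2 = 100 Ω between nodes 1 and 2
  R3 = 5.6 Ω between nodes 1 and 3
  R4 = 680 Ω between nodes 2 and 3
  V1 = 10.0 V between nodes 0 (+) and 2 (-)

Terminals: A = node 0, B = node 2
Nodal analysis, taking node 2 as the 0 V reference.
Source V1 fixes V_0 = 10 V.
KCL at each unknown node (sum of currents leaving = 0; resistances in Ω):
  Node 1: (V_1 - 10)/10 + (V_1 - 0)/100 + (V_1 - V_3)/5.6 = 0
  Node 3: (V_3 - V_1)/5.6 + (V_3 - 0)/680 = 0
Collecting terms (coefficients in siemens):
  0.2886·V_1 - 0.1786·V_3 = 1
  0.18·V_3 - 0.1786·V_1 = 0
Determinant D = (0.2886)(0.18) - (-0.1786)(-0.1786) = 0.02007
V_1 = [(1)(0.18) - (-0.1786)(0)]/D = 8.972 V
V_3 = [(0.2886)(0) - (1)(-0.1786)]/D = 8.899 V
Power in each resistor, P = (ΔV)²/R:
  P_R1 = (10 - 8.972)²/10 = 0.1057 W
  P_R2 = (8.972 - 0)²/100 = 0.805 W
  P_R3 = (8.972 - 8.899)²/5.6 = 0.000959 W
  P_R4 = (0 - 8.899)²/680 = 0.1165 W
P_total = P_R1 + P_R2 + P_R3 + P_R4 = 1.028 W

Final answer: 1.028 W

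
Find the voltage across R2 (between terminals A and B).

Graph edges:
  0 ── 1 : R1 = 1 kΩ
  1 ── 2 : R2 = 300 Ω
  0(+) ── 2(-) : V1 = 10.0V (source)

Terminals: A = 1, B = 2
R1 and R2 are in series across V1 (node 0 → node 1 → node 2), and the output A–B is taken across R2, so this is a voltage divider.
Series current: I = V1/(R1 + R2) = 10/(1000 + 300) = 10/1300 = 0.007692 A
V_R2 = I × R2 = V1 × R2/(R1 + R2) = 10 × 300/1300 = 2.308 V

Final answer: 2.308 V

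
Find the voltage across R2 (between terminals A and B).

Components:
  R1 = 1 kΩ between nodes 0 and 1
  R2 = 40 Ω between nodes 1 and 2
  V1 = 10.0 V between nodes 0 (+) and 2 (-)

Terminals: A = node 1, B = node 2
R1 and R2 are in series across V1 (node 0 → node 1 → node 2), and the output A–B is taken across R2, so this is a voltage divider.
Series current: I = V1/(R1 + R2) = 10/(1000 + 40) = 10/1040 = 0.009615 A
V_R2 = I × R2 = V1 × R2/(R1 + R2) = 10 × 40/1040 = 0.3846 V

Final answer: 0.3846 V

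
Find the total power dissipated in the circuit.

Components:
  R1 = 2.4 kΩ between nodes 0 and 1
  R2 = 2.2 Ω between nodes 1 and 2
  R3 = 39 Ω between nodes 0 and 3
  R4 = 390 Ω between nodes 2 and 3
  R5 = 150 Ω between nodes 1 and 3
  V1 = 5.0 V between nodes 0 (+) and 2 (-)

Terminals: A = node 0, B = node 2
Nodal analysis, taking node 2 as the 0 V reference.
Source V1 fixes V_0 = 5 V.
KCL at each unknown node (sum of currents leaving = 0; resistances in Ω):
  Node 1: (V_1 - 5)/2400 + (V_1 - 0)/2.2 + (V_1 - V_3)/150 = 0
  Node 3: (V_3 - 5)/39 + (V_3 - 0)/390 + (V_3 - V_1)/150 = 0
Collecting terms (coefficients in siemens):
  0.4616·V_1 - 0.006667·V_3 = 0.002083
  0.03487·V_3 - 0.006667·V_1 = 0.1282
Determinant D = (0.4616)(0.03487) - (-0.006667)(-0.006667) = 0.01605
V_1 = [(0.002083)(0.03487) - (-0.006667)(0.1282)]/D = 0.05777 V
V_3 = [(0.4616)(0.1282) - (0.002083)(-0.006667)]/D = 3.688 V
Power in each resistor, P = (ΔV)²/R:
  P_R1 = (5 - 0.05777)²/2400 = 0.01018 W
  P_R2 = (0.05777 - 0)²/2.2 = 0.001517 W
  P_R3 = (5 - 3.688)²/39 = 0.04417 W
  P_R4 = (0 - 3.688)²/390 = 0.03487 W
  P_R5 = (0.05777 - 3.688)²/150 = 0.08783 W
P_total = P_R1 + P_R2 + P_R3 + P_R4 + P_R5 = 0.1786 W

Final answer: 0.1786 W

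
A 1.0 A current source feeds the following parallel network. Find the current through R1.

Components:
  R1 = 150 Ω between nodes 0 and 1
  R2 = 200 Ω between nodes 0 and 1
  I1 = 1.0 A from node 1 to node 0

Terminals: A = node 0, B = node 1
All resistors sit directly between nodes 0 and 1, so they are in parallel and share one voltage V; the full source current 1 A splits among them.
1/R_par = 1/150 + 1/200 = 0.01167 S  =>  R_par = 85.71 Ω
V = I × R_par = 1 × 85.71 = 85.71 V
I_R1 = V/R1 = 85.71/150 = 0.5714 A

Final answer: 0.5714 A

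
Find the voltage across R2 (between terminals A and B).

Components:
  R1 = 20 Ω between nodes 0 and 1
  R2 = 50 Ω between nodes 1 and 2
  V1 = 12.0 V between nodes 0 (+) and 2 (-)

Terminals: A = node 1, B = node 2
R1 and R2 are in series across V1 (node 0 → node 1 → node 2), and the output A–B is taken across R2, so this is a voltage divider.
Series current: I = V1/(R1 + R2) = 12/(20 + 50) = 12/70 = 0.1714 A
V_R2 = I × R2 = V1 × R2/(R1 + R2) = 12 × 50/70 = 8.571 V

Final answer: 8.571 V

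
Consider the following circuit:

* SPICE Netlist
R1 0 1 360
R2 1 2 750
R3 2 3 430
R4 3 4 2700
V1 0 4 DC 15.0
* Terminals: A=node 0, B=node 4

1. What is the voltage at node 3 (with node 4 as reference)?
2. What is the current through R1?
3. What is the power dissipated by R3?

Nodal analysis, taking node 4 as the 0 V reference.
Source V1 fixes V_0 = 15 V.
KCL at each unknown node (sum of currents leaving = 0; resistances in Ω):
  Node 1: (V_1 - 15)/360 + (V_1 - V_2)/750 = 0
  Node 2: (V_2 - V_1)/750 + (V_2 - V_3)/430 = 0
  Node 3: (V_3 - V_2)/430 + (V_3 - 0)/2700 = 0
Collecting terms (coefficients in siemens):
  0.004111·V_1 - 0.001333·V_2 = 0.04167
  0.003659·V_2 - 0.001333·V_1 - 0.002326·V_3 = 0
  0.002696·V_3 - 0.002326·V_2 = 0
Solving these 3 simultaneous equations (Gaussian elimination) gives:
  V_1 = 13.73 V, V_2 = 11.07 V, V_3 = 9.552 V
Part 1:
  Read off the nodal solution: V_3 = 9.552 V
Part 2:
  I_R1 = (V_0 - V_1)/R1 = (15 - 13.73)/360 = 0.003538 A
  Magnitude: I_R1 = 0.003538 A
Part 3:
  I_R3 = (V_2 - V_3)/R3 = (11.07 - 9.552)/430 = 0.003538 A
  P_R3 = I_R3² × R3 = (0.003538)² × 430 = 0.005382 W

Final answers:
1. V_3 = 9.552 V
2. I_R1 = 0.003538 A
3. P_R3 = 0.005382 W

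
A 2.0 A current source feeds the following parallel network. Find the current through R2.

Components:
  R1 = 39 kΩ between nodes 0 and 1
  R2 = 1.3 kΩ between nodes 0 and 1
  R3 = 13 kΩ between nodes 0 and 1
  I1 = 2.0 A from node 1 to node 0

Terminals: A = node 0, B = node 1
All resistors sit directly between nodes 0 and 1, so they are in parallel and share one voltage V; the full source current 2 A splits among them.
1/R_par = 1/39000 + 1/1300 + 1/13000 = 0.0008718 S  =>  R_par = 1147 Ω
V = I × R_par = 2 × 1147 = 2294 V
I_R2 = V/R2 = 2294/1300 = 1.765 A

Final answer: 1.765 A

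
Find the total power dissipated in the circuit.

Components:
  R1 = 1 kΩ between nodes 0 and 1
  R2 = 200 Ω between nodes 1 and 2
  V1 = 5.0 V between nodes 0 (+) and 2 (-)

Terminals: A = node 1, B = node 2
Nodal analysis, taking node 2 as the 0 V reference.
Source V1 fixes V_0 = 5 V.
KCL at each unknown node (sum of currents leaving = 0; resistances in Ω):
  Node 1: (V_1 - 5)/1000 + (V_1 - 0)/200 = 0
Collecting terms: 0.006 × V_1 = 0.005  =>  V_1 = 0.8333 V
Power in each resistor, P = (ΔV)²/R:
  P_R1 = (5 - 0.8333)²/1000 = 0.01736 W
  P_R2 = (0.8333 - 0)²/200 = 0.003472 W
P_total = P_R1 + P_R2 = 0.02083 W

Final answer: 0.02083 W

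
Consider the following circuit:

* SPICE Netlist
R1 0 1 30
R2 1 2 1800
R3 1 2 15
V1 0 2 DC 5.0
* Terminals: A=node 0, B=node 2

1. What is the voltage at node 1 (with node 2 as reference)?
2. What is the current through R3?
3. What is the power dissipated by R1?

Nodal analysis, taking node 2 as the 0 V reference.
Source V1 fixes V_0 = 5 V.
KCL at each unknown node (sum of currents leaving = 0; resistances in Ω):
  Node 1: (V_1 - 5)/30 + (V_1 - 0)/1800 + (V_1 - 0)/15 = 0
Collecting terms: 0.1006 × V_1 = 0.1667  =>  V_1 = 1.657 V
Part 1:
  Read off the nodal solution: V_1 = 1.657 V
Part 2:
  I_R3 = (V_1 - V_2)/R3 = (1.657 - 0)/15 = 0.1105 A
  Magnitude: I_R3 = 0.1105 A
Part 3:
  I_R1 = (V_0 - V_1)/R1 = (5 - 1.657)/30 = 0.1114 A
  P_R1 = I_R1² × R1 = (0.1114)² × 30 = 0.3724 W

Final answers:
1. V_1 = 1.657 V
2. I_R3 = 0.1105 A
3. P_R1 = 0.3724 W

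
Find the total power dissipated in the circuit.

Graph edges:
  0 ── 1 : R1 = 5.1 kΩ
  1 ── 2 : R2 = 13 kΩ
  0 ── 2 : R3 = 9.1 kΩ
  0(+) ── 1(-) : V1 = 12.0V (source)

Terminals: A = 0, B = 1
Nodal analysis, taking node 1 as the 0 V reference.
Source V1 fixes V_0 = 12 V.
KCL at each unknown node (sum of currents leaving = 0; resistances in Ω):
  Node 2: (V_2 - 0)/13000 + (V_2 - 12)/9100 = 0
Collecting terms: 0.0001868 × V_2 = 0.001319  =>  V_2 = 7.059 V
Power in each resistor, P = (ΔV)²/R:
  P_R1 = (12 - 0)²/5100 = 0.02824 W
  P_R2 = (0 - 7.059)²/13000 = 0.003833 W
  P_R3 = (12 - 7.059)²/9100 = 0.002683 W
P_total = P_R1 + P_R2 + P_R3 = 0.03475 W

Final answer: 0.03475 W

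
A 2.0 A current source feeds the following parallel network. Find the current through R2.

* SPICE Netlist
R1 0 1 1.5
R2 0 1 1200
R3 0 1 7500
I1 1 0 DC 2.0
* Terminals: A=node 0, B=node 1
All resistors sit directly between nodes 0 and 1, so they are in parallel and share one voltage V; the full source current 2 A splits among them.
1/R_par = 1/1.5 + 1/1200 + 1/7500 = 0.6676 S  =>  R_par = 1.498 Ω
V = I × R_par = 2 × 1.498 = 2.996 V
I_R2 = V/R2 = 2.996/1200 = 0.002496 A

Final answer: 0.002496 A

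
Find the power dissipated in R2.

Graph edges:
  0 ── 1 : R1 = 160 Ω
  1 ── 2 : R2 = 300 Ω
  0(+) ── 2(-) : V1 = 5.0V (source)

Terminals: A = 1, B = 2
Nodal analysis, taking node 2 as the 0 V reference.
Source V1 fixes V_0 = 5 V.
KCL at each unknown node (sum of currents leaving = 0; resistances in Ω):
  Node 1: (V_1 - 5)/160 + (V_1 - 0)/300 = 0
Collecting terms: 0.009583 × V_1 = 0.03125  =>  V_1 = 3.261 V
I_R2 = (V_1 - V_2)/R2 = (3.261 - 0)/300 = 0.01087 A
P_R2 = I_R2² × R2 = (0.01087)² × 300 = 0.03544 W

Final answer: 0.03544 W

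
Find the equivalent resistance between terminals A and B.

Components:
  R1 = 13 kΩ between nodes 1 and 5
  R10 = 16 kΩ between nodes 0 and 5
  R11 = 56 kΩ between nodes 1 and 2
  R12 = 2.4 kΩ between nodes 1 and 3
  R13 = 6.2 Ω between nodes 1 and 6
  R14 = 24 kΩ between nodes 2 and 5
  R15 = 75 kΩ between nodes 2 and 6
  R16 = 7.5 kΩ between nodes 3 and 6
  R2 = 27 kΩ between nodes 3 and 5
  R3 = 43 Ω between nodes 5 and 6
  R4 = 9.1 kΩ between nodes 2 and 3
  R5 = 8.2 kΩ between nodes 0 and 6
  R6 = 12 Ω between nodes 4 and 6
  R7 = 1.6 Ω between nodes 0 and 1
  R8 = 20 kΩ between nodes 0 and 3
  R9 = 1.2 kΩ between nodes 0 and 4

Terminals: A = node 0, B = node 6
The network is not a plain series/parallel combination. Inject a 1 A test current into terminal A (node 0) and return it from terminal B (node 6); then R_eq = V_A / (1 A).
Nodal analysis, taking node 6 as the 0 V reference.
Current source I_test pushes 1 A into node 0 and draws it out of node 6.
KCL at each unknown node (sum of currents leaving = 0; resistances in Ω):
  Node 0: (V_0 - 0)/8200 + (V_0 - V_1)/1.6 + (V_0 - V_3)/20000 + (V_0 - V_4)/1200 + (V_0 - V_5)/16000 - 1 = 0
  Node 1: (V_1 - V_0)/1.6 + (V_1 - V_5)/13000 + (V_1 - V_2)/56000 + (V_1 - V_3)/2400 + (V_1 - 0)/6.2 = 0
  Node 2: (V_2 - V_1)/56000 + (V_2 - V_3)/9100 + (V_2 - V_5)/24000 + (V_2 - 0)/75000 = 0
  Node 3: (V_3 - V_0)/20000 + (V_3 - V_1)/2400 + (V_3 - V_2)/9100 + (V_3 - V_5)/27000 + (V_3 - 0)/7500 = 0
  Node 4: (V_4 - V_0)/1200 + (V_4 - 0)/12 = 0
  Node 5: (V_5 - V_0)/16000 + (V_5 - V_1)/13000 + (V_5 - V_2)/24000 + (V_5 - V_3)/27000 + (V_5 - 0)/43 = 0
Collecting terms (coefficients in siemens):
  0.6261·V_0 - 0.625·V_1 - 0.00005·V_3 - 0.0008333·V_4 - 0.0000625·V_5 = 1
  0.7868·V_1 - 0.625·V_0 - 0.00001786·V_2 - 0.0004167·V_3 - 0.00007692·V_5 = 0
  0.0001827·V_2 - 0.00001786·V_1 - 0.0001099·V_3 - 0.00004167·V_5 = 0
  0.0007469·V_3 - 0.00005·V_0 - 0.0004167·V_1 - 0.0001099·V_2 - 0.00003704·V_5 = 0
  0.08417·V_4 - 0.0008333·V_0 = 0
  0.02347·V_5 - 0.0000625·V_0 - 0.00007692·V_1 - 0.00004167·V_2 - 0.00003704·V_3 = 0
Solving these 6 simultaneous equations (Gaussian elimination) gives:
  V_0 = 7.73 V, V_1 = 6.143 V, V_2 = 3.276 V, V_3 = 4.429 V
  V_4 = 0.07654 V, V_5 = 0.05351 V
R_eq = V_0 / 1 A = 7.73 Ω

Final answer: 7.73 Ω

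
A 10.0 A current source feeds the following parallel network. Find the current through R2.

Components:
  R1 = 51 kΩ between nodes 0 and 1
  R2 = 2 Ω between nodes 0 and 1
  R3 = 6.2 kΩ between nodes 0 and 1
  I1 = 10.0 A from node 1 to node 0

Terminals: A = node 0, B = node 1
All resistors sit directly between nodes 0 and 1, so they are in parallel and share one voltage V; the full source current 10 A splits among them.
1/R_par = 1/51000 + 1/2 + 1/6200 = 0.5002 S  =>  R_par = 1.999 Ω
V = I × R_par = 10 × 1.999 = 19.99 V
I_R2 = V/R2 = 19.99/2 = 9.996 A

Final answer: 9.996 A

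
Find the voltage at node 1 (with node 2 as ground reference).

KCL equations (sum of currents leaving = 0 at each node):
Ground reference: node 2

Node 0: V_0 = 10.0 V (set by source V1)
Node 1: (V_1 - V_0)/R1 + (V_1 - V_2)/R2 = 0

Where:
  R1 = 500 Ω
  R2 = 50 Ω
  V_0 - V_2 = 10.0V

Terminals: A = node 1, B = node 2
Nodal analysis, taking node 2 as the 0 V reference.
Source V1 fixes V_0 = 10 V.
KCL at each unknown node (sum of currents leaving = 0; resistances in Ω):
  Node 1: (V_1 - 10)/500 + (V_1 - 0)/50 = 0
Collecting terms: 0.022 × V_1 = 0.02  =>  V_1 = 0.9091 V
The requested potential is V_1 = 0.9091 V.

Final answer: V_1 = 0.9091 V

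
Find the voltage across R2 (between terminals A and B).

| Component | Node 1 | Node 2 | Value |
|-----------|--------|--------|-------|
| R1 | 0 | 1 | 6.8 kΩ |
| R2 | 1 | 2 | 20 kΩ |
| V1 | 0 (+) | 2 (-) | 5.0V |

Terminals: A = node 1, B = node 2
R1 and R2 are in series across V1 (node 0 → node 1 → node 2), and the output A–B is taken across R2, so this is a voltage divider.
Series current: I = V1/(R1 + R2) = 5/(6800 + 20000) = 5/26800 = 0.0001866 A
V_R2 = I × R2 = V1 × R2/(R1 + R2) = 5 × 20000/26800 = 3.731 V

Final answer: 3.731 V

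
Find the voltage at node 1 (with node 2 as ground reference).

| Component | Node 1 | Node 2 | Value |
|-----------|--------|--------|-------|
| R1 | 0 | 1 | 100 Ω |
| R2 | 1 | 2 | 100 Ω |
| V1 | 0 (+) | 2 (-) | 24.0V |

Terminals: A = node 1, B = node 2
Nodal analysis, taking node 2 as the 0 V reference.
Source V1 fixes V_0 = 24 V.
KCL at each unknown node (sum of currents leaving = 0; resistances in Ω):
  Node 1: (V_1 - 24)/100 + (V_1 - 0)/100 = 0
Collecting terms: 0.02 × V_1 = 0.24  =>  V_1 = 12 V
The requested potential is V_1 = 12 V.

Final answer: V_1 = 12 V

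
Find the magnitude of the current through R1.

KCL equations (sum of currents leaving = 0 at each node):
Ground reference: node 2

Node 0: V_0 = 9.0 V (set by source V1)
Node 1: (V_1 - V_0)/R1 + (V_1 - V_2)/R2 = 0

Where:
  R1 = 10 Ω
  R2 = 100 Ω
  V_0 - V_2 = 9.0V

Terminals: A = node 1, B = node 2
Nodal analysis, taking node 2 as the 0 V reference.
Source V1 fixes V_0 = 9 V.
KCL at each unknown node (sum of currents leaving = 0; resistances in Ω):
  Node 1: (V_1 - 9)/10 + (V_1 - 0)/100 = 0
Collecting terms: 0.11 × V_1 = 0.9  =>  V_1 = 8.182 V
I_R1 = (V_0 - V_1)/R1 = (9 - 8.182)/10 = 0.08182 A
|I_R1| = 0.08182 A

Final answer: |I_R1| = 0.08182 A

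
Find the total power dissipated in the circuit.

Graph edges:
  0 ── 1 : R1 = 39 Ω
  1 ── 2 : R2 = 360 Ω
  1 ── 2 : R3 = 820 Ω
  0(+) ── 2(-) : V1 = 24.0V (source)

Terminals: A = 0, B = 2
Nodal analysis, taking node 2 as the 0 V reference.
Source V1 fixes V_0 = 24 V.
KCL at each unknown node (sum of currents leaving = 0; resistances in Ω):
  Node 1: (V_1 - 24)/39 + (V_1 - 0)/360 + (V_1 - 0)/820 = 0
Collecting terms: 0.02964 × V_1 = 0.6154  =>  V_1 = 20.76 V
Power in each resistor, P = (ΔV)²/R:
  P_R1 = (24 - 20.76)²/39 = 0.2686 W
  P_R2 = (20.76 - 0)²/360 = 1.198 W
  P_R3 = (20.76 - 0)²/820 = 0.5257 W
P_total = P_R1 + P_R2 + P_R3 = 1.992 W

Final answer: 1.992 W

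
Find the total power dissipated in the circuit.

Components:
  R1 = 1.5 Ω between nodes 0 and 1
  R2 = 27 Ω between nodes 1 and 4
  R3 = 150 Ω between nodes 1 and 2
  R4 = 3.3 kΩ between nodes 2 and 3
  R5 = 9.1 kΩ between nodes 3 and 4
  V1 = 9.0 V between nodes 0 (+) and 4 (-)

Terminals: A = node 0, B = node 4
Nodal analysis, taking node 4 as the 0 V reference.
Source V1 fixes V_0 = 9 V.
KCL at each unknown node (sum of currents leaving = 0; resistances in Ω):
  Node 1: (V_1 - 9)/1.5 + (V_1 - 0)/27 + (V_1 - V_2)/150 = 0
  Node 2: (V_2 - V_1)/150 + (V_2 - V_3)/3300 = 0
  Node 3: (V_3 - V_2)/3300 + (V_3 - 0)/9100 = 0
Collecting terms (coefficients in siemens):
  0.7104·V_1 - 0.006667·V_2 = 6
  0.00697·V_2 - 0.006667·V_1 - 0.000303·V_3 = 0
  0.0004129·V_3 - 0.000303·V_2 = 0
Solving these 3 simultaneous equations (Gaussian elimination) gives:
  V_1 = 8.525 V, V_2 = 8.423 V, V_3 = 6.182 V
Power in each resistor, P = (ΔV)²/R:
  P_R1 = (9 - 8.525)²/1.5 = 0.1502 W
  P_R2 = (8.525 - 0)²/27 = 2.692 W
  P_R3 = (8.525 - 8.423)²/150 = 0.00006922 W
  P_R4 = (8.423 - 6.182)²/3300 = 0.001523 W
  P_R5 = (6.182 - 0)²/9100 = 0.004199 W
P_total = P_R1 + P_R2 + P_R3 + P_R4 + P_R5 = 2.848 W

Final answer: 2.848 W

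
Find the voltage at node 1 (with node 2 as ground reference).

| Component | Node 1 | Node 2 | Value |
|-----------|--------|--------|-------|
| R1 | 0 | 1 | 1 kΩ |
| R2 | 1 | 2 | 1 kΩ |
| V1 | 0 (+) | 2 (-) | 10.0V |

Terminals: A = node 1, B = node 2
Nodal analysis, taking node 2 as the 0 V reference.
Source V1 fixes V_0 = 10 V.
KCL at each unknown node (sum of currents leaving = 0; resistances in Ω):
  Node 1: (V_1 - 10)/1000 + (V_1 - 0)/1000 = 0
Collecting terms: 0.002 × V_1 = 0.01  =>  V_1 = 5 V
The requested potential is V_1 = 5 V.

Final answer: V_1 = 5 V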